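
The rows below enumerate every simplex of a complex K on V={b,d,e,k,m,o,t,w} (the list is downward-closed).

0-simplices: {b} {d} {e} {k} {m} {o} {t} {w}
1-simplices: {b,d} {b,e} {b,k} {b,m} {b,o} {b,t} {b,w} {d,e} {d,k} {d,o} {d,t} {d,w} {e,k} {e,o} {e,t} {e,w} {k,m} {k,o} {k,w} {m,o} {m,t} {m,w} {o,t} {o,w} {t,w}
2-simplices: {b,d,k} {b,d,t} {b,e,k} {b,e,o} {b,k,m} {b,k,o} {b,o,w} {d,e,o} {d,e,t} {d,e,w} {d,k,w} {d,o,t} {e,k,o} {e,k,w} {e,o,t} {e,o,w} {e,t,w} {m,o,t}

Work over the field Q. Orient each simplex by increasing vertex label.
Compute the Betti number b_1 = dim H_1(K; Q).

b_1=2

n_0=8 n_1=25 n_2=18  [Q]
∂1: piv[bd,be,bk,bm,bo,bt,bw] rk=7  ker:de,dk,do,dt,dw,ek,eo,et,ew,km,ko,kw,mo,mt,mw,ot,ow,tw
∂2: piv[bdk,bdt,bek,beo,bkm,bko,bow,deo,det,dew,dkw,dot,ekw,eow,etw,mot] rk=16  ker:eko,eot
b_1=(25−7)−16=2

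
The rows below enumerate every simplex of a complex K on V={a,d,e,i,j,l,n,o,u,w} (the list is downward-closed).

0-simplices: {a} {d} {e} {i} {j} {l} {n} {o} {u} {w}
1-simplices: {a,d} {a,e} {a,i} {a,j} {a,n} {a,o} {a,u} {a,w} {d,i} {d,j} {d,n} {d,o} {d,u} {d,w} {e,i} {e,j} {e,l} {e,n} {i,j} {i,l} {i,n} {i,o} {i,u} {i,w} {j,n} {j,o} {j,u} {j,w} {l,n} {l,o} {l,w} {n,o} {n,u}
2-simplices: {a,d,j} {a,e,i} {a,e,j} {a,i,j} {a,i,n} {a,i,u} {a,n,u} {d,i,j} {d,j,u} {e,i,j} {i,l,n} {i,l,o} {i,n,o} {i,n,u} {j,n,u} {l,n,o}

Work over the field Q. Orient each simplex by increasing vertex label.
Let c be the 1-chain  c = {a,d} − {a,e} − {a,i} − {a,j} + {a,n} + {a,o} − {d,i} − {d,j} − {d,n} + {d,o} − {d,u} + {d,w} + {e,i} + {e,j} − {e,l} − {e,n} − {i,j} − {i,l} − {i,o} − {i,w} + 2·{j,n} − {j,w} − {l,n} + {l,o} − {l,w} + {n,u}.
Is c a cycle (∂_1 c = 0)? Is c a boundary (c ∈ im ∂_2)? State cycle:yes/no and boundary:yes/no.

cycle:no boundary:no

n_0=10 n_1=33 n_2=16  [Q]
∂1: piv[ad,ae,ai,aj,an,ao,au,aw,el] rk=9  ker:di,dj,dn,do,du,dw,ei,ej,en,ij,il,in,io,iu,iw,jn,jo,ju,jw,ln,lo,lw,no,nu
∂2: piv[adj,aei,aej,aij,ain,aiu,anu,dij,dju,iln,ilo,ino,jnu] rk=13  ker:eij,inu,lno
∂1c = 3·{d} − {e} + 3·{i} − 3·{j} − {l} − {n} + 2·{o} − 2·{w}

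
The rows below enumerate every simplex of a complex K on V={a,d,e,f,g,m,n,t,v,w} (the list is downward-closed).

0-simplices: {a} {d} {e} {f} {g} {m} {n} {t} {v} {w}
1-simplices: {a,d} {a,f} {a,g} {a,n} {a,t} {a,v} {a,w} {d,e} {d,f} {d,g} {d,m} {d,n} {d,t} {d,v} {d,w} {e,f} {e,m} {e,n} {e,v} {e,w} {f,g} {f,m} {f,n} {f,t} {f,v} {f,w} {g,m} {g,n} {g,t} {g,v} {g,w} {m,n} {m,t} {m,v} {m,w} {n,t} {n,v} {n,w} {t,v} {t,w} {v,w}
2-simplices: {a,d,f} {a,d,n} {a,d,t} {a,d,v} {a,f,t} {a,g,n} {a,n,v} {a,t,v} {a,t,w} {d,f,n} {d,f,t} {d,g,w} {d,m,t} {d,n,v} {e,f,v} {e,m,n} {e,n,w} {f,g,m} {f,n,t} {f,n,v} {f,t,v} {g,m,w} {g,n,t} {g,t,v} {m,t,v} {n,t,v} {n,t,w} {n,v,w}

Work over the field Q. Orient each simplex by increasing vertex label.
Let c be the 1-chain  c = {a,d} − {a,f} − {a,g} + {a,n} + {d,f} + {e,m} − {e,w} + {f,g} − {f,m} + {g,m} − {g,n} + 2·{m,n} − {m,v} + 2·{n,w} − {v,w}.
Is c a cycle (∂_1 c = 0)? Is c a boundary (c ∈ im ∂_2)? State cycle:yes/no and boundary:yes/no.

n_0=10 n_1=41 n_2=28  [Q]
∂1: piv[ad,af,ag,an,at,av,aw,de,dm] rk=9  ker:df,dg,dn,dt,dv,dw,ef,em,en,ev,ew,fg,fm,fn,ft,fv,fw,gm,gn,gt,gv,gw,mn,mt,mv,mw,nt,nv,nw,tv,tw,vw
∂2: piv[adf,adn,adt,adv,aft,agn,anv,atv,atw,dfn,dgw,dmt,efv,emn,enw,fgm,fnt,fnv,gmw,gnt,gtv,mtv,ntw,nvw] rk=24  ker:dft,dnv,ftv,ntv
∂1c = 0
c vs im∂2: residual ≠ 0 ⇒ not boundary

cycle:yes boundary:no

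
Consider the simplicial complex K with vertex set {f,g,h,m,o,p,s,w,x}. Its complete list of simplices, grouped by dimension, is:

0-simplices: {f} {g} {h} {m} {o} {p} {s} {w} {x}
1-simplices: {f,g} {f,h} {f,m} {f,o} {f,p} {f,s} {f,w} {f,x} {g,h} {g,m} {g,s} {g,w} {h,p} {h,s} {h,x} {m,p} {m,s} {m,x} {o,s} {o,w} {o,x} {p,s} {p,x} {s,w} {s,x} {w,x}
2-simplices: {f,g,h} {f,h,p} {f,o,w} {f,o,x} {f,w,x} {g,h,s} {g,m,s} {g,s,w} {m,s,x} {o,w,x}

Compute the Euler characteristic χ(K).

n_0=9 n_1=26 n_2=10
χ=+9−26+10=-7

χ(K)=-7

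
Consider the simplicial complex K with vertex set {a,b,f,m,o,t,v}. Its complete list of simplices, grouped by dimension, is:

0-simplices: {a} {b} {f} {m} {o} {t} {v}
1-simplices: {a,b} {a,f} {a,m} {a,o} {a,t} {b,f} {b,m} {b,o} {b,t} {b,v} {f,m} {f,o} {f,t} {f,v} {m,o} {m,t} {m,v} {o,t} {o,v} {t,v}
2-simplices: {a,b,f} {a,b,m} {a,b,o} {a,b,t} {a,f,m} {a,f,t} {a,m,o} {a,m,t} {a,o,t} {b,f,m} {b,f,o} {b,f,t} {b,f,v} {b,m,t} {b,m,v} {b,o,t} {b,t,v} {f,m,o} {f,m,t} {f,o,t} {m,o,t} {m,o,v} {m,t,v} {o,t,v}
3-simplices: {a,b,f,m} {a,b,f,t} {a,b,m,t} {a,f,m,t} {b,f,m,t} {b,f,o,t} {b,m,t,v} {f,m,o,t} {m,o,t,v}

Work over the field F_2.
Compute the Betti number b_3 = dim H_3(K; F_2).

b_3=1

n_0=7 n_1=20 n_2=24 n_3=9  [Z2]
∂1: piv[ab,af,am,ao,at,bv] rk=6  ker:bf,bm,bo,bt,fm,fo,ft,fv,mo,mt,mv,ot,ov,tv
∂2: piv[abf,abm,abo,abt,afm,aft,amo,amt,aot,bfo,bfv,bmv,btv,mov] rk=14  ker:bfm,bft,bmt,bot,fmo,fmt,fot,mot,mtv,otv
∂3: piv[abfm,abft,abmt,afmt,bfot,bmtv,fmot,motv] rk=8  ker:bfmt
b_3=(9−8)−0=1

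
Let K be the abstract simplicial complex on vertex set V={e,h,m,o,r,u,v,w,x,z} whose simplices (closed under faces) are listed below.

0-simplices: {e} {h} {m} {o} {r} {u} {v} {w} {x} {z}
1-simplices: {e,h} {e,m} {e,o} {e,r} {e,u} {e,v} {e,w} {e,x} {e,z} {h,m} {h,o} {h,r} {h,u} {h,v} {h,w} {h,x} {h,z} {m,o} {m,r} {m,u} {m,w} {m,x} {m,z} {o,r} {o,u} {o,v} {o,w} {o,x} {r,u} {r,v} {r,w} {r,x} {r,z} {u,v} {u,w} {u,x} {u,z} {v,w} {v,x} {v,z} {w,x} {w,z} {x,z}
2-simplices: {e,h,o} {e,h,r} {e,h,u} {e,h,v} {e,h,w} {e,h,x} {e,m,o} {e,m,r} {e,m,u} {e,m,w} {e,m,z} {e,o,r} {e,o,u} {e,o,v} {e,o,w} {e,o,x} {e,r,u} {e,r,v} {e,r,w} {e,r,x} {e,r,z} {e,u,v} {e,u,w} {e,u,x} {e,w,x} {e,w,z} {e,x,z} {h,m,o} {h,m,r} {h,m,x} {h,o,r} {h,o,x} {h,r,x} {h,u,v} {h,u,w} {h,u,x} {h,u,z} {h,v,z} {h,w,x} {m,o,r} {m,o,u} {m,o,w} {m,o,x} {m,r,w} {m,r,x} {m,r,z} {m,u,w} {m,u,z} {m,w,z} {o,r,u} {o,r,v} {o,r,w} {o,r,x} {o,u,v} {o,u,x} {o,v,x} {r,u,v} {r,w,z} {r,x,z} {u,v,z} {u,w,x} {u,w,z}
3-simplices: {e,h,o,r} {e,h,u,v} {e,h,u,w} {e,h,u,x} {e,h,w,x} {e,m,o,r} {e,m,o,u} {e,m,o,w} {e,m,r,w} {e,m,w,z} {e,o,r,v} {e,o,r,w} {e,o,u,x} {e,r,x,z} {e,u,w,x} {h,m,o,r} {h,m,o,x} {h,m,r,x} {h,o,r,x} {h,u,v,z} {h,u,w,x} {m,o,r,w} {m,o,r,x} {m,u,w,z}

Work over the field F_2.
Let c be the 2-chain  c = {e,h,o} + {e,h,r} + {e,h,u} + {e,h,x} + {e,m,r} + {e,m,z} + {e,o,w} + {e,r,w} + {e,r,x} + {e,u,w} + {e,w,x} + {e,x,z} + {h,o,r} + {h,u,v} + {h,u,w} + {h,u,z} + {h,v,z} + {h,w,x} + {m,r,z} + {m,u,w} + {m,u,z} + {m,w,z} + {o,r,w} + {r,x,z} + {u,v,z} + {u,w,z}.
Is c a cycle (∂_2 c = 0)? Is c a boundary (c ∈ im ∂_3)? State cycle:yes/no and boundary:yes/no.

n_0=10 n_1=43 n_2=62 n_3=24  [Z2]
∂1: piv[eh,em,eo,er,eu,ev,ew,ex,ez] rk=9  ker:hm,ho,hr,hu,hv,hw,hx,hz,mo,mr,mu,mw,mx,mz,or,ou,ov,ow,ox,ru,rv,rw,rx,rz,uv,uw,ux,uz,vw,vx,vz,wx,wz,xz
∂2: piv[eho,ehr,ehu,ehv,ehw,ehx,emo,emr,emu,emw,emz,eor,eou,eov,eow,eox,eru,erv,erw,erx,erz,euv,euw,eux,ewx,ewz,exz,hmo,hmx,huz,hvz,muz,ovx] rk=33  ker:hmr,hor,hox,hrx,huv,huw,hux,hwx,mor,mou,mow,mox,mrw,mrx,mrz,muw,mwz,oru,orv,orw,orx,ouv,oux,ruv,rwz,rxz,uvz,uwx,uwz
∂3: piv[ehor,ehuv,ehuw,ehux,ehwx,emor,emou,emow,emrw,emwz,eorv,eorw,eoux,erxz,euwx,hmor,hmox,hmrx,horx,huvz,muwz] rk=21  ker:huwx,morw,morx
∂2c = 0
c vs im∂3: residual ≠ 0 ⇒ not boundary

cycle:yes boundary:no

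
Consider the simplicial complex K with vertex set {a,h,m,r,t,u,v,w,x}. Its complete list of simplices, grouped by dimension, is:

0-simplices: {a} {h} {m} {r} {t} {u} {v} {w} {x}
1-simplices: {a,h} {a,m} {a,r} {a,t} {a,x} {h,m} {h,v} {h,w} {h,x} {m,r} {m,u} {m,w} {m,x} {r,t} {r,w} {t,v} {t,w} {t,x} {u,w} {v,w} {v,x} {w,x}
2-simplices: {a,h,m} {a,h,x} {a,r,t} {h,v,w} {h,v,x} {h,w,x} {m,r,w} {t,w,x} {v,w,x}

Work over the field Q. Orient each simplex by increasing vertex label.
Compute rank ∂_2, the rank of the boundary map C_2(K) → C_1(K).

rank∂_2=8

n_0=9 n_1=22 n_2=9  [Q]
∂1: piv[ah,am,ar,at,ax,hv,hw,mu] rk=8  ker:hm,hx,mr,mw,mx,rt,rw,tv,tw,tx,uw,vw,vx,wx
∂2: piv[ahm,ahx,art,hvw,hvx,hwx,mrw,twx] rk=8  ker:vwx
rk∂_2=8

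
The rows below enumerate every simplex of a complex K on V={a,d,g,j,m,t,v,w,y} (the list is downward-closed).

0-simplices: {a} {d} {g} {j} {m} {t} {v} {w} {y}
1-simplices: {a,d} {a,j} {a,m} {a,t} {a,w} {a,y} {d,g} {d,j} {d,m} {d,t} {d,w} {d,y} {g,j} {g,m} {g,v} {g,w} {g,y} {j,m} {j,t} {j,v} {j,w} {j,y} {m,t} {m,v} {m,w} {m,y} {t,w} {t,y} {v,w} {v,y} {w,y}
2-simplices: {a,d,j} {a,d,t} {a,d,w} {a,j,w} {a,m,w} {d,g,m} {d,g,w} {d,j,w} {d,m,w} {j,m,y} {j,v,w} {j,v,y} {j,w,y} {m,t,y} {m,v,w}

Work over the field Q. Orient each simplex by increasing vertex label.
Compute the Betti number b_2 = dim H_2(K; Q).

n_0=9 n_1=31 n_2=15  [Q]
∂1: piv[ad,aj,am,at,aw,ay,dg,gv] rk=8  ker:dj,dm,dt,dw,dy,gj,gm,gw,gy,jm,jt,jv,jw,jy,mt,mv,mw,my,tw,ty,vw,vy,wy
∂2: piv[adj,adt,adw,ajw,amw,dgm,dgw,dmw,jmy,jvw,jvy,jwy,mty,mvw] rk=14  ker:djw
b_2=(15−14)−0=1

b_2=1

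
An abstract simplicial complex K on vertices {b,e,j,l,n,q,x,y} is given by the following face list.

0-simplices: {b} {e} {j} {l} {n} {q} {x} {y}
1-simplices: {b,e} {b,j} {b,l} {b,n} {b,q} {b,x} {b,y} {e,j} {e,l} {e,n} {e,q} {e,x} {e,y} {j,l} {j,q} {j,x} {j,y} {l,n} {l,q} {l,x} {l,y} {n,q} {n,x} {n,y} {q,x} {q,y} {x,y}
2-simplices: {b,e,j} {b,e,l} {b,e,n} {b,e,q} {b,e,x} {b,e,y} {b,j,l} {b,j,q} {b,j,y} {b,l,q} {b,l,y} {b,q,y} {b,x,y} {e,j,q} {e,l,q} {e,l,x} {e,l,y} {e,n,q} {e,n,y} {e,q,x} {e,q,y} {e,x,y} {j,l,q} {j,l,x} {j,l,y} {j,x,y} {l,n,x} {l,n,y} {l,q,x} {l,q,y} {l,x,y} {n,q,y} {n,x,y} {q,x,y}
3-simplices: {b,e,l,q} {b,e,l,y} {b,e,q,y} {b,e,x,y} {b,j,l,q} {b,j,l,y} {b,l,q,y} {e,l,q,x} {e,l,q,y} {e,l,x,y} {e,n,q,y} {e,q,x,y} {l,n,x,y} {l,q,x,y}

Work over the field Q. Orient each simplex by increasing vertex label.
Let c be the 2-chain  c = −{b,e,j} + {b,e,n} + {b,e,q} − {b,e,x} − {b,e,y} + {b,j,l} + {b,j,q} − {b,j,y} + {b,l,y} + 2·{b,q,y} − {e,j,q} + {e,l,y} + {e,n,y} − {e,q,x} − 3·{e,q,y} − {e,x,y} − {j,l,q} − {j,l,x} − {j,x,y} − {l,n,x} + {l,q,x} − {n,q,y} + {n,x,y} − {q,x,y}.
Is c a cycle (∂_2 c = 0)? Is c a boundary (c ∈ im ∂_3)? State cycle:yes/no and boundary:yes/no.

n_0=8 n_1=27 n_2=34 n_3=14  [Q]
∂1: piv[be,bj,bl,bn,bq,bx,by] rk=7  ker:ej,el,en,eq,ex,ey,jl,jq,jx,jy,ln,lq,lx,ly,nq,nx,ny,qx,qy,xy
∂2: piv[bej,bel,ben,beq,bex,bey,bjl,bjq,bjy,blq,bly,bqy,bxy,elx,enq,eny,eqx,jlx,lnx,lny] rk=20  ker:ejq,elq,ely,eqy,exy,jlq,jly,jxy,lqx,lqy,lxy,nqy,nxy,qxy
∂3: piv[belq,bely,beqy,bexy,bjlq,bjly,blqy,elqx,elxy,enqy,eqxy,lnxy] rk=12  ker:elqy,lqxy
∂2c = −{b,e} + 2·{b,j} − {b,n} + {b,x} − {b,y} − 2·{e,j} + {e,l} + 2·{e,n} − 2·{e,q} − {e,x} + {e,y} − {j,l} + {j,q} − {l,n} − {l,x} + 2·{l,y} − {n,q} + {n,y} − {q,x} − {q,y} − 2·{x,y}

cycle:no boundary:no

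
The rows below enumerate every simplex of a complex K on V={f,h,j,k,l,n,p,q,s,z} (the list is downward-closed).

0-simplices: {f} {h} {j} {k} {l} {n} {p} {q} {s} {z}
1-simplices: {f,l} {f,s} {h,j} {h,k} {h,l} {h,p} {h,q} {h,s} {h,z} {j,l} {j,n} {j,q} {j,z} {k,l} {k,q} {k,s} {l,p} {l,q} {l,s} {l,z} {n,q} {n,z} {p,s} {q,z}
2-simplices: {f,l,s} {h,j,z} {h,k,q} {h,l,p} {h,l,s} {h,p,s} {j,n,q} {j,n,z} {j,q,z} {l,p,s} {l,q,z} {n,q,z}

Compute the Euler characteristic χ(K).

χ(K)=-2

n_0=10 n_1=24 n_2=12
χ=+10−24+12=-2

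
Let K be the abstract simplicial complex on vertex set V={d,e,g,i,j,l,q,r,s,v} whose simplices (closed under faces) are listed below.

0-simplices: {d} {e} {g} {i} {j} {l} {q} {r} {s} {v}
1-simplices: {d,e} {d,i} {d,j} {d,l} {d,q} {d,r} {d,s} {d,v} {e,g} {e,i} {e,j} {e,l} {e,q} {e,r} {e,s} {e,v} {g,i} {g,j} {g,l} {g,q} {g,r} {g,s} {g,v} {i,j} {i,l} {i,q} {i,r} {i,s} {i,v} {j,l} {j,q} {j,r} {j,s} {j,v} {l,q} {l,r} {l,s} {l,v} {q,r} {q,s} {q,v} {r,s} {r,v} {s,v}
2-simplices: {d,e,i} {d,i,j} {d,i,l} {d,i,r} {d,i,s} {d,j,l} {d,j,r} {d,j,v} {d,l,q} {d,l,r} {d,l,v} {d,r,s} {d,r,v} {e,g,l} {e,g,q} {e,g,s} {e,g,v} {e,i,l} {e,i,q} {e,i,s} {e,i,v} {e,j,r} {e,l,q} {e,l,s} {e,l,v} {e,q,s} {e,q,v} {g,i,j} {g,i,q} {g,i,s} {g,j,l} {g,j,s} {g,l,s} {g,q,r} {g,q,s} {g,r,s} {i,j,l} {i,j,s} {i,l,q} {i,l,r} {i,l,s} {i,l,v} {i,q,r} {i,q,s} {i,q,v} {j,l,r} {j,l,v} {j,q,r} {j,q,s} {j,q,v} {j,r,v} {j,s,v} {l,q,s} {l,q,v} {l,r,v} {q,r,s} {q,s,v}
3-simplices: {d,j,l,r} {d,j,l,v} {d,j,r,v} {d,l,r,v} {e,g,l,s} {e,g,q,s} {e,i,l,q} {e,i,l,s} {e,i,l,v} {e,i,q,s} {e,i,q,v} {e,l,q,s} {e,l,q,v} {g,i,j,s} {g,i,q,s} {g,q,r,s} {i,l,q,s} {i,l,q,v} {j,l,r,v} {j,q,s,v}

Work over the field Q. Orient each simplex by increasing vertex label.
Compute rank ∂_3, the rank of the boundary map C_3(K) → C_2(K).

rank∂_3=17

n_0=10 n_1=44 n_2=57 n_3=20  [Q]
∂1: piv[de,di,dj,dl,dq,dr,ds,dv,eg] rk=9  ker:ei,ej,el,eq,er,es,ev,gi,gj,gl,gq,gr,gs,gv,ij,il,iq,ir,is,iv,jl,jq,jr,js,jv,lq,lr,ls,lv,qr,qs,qv,rs,rv,sv
∂2: piv[dei,dij,dil,dir,dis,djl,djr,djv,dlq,dlr,dlv,drs,drv,egl,egq,egs,egv,eil,eiq,eis,eiv,ejr,elq,els,elv,eqs,eqv,gij,giq,gjs,gqr,grs,jqr,jsv] rk=34  ker:gis,gjl,gls,gqs,ijl,ijs,ilq,ilr,ils,ilv,iqr,iqs,iqv,jlr,jlv,jqs,jqv,jrv,lqs,lqv,lrv,qrs,qsv
∂3: piv[djlr,djlv,djrv,dlrv,egls,egqs,eilq,eils,eilv,eiqs,eiqv,elqs,elqv,gijs,giqs,gqrs,jqsv] rk=17  ker:ilqs,ilqv,jlrv
rk∂_3=17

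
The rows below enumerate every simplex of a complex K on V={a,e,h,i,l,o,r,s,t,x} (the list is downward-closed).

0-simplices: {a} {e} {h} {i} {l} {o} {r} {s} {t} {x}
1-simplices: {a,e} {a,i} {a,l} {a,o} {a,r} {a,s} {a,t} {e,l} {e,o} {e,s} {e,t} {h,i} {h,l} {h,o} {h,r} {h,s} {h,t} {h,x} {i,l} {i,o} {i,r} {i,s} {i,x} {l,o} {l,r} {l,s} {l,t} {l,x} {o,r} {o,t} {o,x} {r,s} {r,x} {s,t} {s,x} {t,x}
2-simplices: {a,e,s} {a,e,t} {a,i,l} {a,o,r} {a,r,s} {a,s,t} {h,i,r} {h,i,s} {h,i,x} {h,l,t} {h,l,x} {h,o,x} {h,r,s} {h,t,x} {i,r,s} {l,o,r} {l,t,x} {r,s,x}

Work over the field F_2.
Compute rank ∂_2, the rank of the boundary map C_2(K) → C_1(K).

rank∂_2=16

n_0=10 n_1=36 n_2=18  [Z2]
∂1: piv[ae,ai,al,ao,ar,as,at,hi,hx] rk=9  ker:el,eo,es,et,hl,ho,hr,hs,ht,il,io,ir,is,ix,lo,lr,ls,lt,lx,or,ot,ox,rs,rx,st,sx,tx
∂2: piv[aes,aet,ail,aor,ars,ast,hir,his,hix,hlt,hlx,hox,hrs,htx,lor,rsx] rk=16  ker:irs,ltx
rk∂_2=16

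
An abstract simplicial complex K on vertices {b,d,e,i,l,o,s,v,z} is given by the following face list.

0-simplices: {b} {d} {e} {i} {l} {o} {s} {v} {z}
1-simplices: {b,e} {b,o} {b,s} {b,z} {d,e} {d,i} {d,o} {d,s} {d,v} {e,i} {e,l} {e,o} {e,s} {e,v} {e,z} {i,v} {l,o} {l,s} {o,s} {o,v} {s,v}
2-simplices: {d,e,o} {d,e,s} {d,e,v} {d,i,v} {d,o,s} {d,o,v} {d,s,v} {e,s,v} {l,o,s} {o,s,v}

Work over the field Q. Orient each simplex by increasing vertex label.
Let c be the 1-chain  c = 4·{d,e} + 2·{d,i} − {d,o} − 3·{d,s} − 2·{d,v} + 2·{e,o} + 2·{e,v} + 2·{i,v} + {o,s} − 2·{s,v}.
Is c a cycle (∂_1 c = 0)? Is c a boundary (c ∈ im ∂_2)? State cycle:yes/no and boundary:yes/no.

cycle:yes boundary:yes

n_0=9 n_1=21 n_2=10  [Q]
∂1: piv[be,bo,bs,bz,de,di,dv,el] rk=8  ker:do,ds,ei,eo,es,ev,ez,iv,lo,ls,os,ov,sv
∂2: piv[deo,des,dev,div,dos,dov,dsv,los] rk=8  ker:esv,osv
∂1c = 0
c vs im∂2: reduces to 0 ⇒ boundary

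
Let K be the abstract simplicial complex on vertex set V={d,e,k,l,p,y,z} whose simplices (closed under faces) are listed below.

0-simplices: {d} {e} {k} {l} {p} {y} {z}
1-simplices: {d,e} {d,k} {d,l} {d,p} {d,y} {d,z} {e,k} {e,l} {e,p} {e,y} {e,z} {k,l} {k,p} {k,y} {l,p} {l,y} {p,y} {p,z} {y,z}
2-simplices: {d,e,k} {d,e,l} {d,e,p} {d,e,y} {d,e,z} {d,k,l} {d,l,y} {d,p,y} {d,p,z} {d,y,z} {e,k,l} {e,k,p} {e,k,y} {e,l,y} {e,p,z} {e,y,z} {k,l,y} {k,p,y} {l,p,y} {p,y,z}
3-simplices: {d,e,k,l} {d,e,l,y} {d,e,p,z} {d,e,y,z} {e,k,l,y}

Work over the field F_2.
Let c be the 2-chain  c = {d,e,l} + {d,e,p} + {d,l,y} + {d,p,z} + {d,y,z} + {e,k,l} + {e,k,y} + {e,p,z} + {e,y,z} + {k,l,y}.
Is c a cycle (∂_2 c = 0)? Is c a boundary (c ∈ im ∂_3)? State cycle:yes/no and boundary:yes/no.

n_0=7 n_1=19 n_2=20 n_3=5  [Z2]
∂1: piv[de,dk,dl,dp,dy,dz] rk=6  ker:ek,el,ep,ey,ez,kl,kp,ky,lp,ly,py,pz,yz
∂2: piv[dek,del,dep,dey,dez,dkl,dly,dpy,dpz,dyz,ekp,eky,lpy] rk=13  ker:ekl,ely,epz,eyz,kly,kpy,pyz
∂3: piv[dekl,dely,depz,deyz,ekly] rk=5
∂2c = 0
c vs im∂3: reduces to 0 ⇒ boundary

cycle:yes boundary:yes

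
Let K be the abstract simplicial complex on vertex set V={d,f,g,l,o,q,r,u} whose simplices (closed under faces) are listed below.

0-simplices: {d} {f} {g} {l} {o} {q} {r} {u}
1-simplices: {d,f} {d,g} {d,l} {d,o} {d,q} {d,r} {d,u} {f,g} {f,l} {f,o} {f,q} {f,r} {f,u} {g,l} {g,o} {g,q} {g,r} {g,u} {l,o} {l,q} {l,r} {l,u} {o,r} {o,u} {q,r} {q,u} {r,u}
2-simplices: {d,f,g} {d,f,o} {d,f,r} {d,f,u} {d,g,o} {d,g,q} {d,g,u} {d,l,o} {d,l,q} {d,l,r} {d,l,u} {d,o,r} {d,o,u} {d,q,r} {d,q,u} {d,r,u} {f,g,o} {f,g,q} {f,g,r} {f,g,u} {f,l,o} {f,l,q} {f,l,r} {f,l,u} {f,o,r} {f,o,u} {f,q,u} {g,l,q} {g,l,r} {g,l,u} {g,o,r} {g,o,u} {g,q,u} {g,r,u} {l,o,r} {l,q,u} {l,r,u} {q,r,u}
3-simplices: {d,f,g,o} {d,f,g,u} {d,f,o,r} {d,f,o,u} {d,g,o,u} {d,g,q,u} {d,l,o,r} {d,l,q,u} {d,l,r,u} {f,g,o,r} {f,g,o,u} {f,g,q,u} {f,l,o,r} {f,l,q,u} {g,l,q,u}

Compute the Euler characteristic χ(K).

χ(K)=4

n_0=8 n_1=27 n_2=38 n_3=15
χ=+8−27+38−15=4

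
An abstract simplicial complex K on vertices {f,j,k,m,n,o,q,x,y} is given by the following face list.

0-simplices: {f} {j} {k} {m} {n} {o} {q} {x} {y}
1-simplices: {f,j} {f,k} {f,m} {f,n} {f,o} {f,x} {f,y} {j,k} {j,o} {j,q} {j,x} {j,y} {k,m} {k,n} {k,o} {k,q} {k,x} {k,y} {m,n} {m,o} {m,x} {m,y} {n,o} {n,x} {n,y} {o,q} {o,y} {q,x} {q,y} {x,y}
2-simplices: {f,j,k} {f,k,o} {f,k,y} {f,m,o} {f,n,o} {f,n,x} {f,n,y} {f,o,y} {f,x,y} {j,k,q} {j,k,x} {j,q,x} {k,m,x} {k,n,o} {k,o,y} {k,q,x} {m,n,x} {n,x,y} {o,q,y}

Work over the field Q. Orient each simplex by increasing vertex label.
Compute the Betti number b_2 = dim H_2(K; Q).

n_0=9 n_1=30 n_2=19  [Q]
∂1: piv[fj,fk,fm,fn,fo,fx,fy,jq] rk=8  ker:jk,jo,jx,jy,km,kn,ko,kq,kx,ky,mn,mo,mx,my,no,nx,ny,oq,oy,qx,qy,xy
∂2: piv[fjk,fko,fky,fmo,fno,fnx,fny,foy,fxy,jkq,jkx,jqx,kmx,kno,mnx,oqy] rk=16  ker:koy,kqx,nxy
b_2=(19−16)−0=3

b_2=3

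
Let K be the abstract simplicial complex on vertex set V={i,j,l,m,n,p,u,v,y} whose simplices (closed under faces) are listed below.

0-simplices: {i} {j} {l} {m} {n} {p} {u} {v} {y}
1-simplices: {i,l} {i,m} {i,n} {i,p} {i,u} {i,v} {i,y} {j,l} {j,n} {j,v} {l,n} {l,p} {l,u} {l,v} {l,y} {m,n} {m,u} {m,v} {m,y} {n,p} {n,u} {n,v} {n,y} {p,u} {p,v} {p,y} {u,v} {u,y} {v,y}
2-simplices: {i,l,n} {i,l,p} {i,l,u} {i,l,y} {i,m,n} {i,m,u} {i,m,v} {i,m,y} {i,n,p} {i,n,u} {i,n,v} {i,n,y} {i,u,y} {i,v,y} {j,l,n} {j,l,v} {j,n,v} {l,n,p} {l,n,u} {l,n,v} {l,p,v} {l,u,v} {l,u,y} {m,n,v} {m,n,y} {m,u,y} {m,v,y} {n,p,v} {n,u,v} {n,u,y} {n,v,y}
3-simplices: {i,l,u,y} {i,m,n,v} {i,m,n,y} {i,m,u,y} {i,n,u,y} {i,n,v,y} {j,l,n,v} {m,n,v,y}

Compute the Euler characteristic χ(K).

χ(K)=3

n_0=9 n_1=29 n_2=31 n_3=8
χ=+9−29+31−8=3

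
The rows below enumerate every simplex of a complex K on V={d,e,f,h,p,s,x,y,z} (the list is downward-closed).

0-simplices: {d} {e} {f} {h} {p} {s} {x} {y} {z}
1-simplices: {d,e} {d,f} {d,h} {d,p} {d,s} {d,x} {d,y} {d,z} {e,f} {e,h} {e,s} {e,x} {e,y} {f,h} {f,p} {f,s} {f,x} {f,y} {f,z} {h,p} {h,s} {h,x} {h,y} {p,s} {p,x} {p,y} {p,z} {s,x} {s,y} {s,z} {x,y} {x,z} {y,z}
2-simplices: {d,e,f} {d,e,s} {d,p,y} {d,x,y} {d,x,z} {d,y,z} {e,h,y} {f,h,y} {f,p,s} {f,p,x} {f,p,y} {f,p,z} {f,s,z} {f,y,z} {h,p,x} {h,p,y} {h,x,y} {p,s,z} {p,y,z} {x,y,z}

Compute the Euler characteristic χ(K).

χ(K)=-4

n_0=9 n_1=33 n_2=20
χ=+9−33+20=-4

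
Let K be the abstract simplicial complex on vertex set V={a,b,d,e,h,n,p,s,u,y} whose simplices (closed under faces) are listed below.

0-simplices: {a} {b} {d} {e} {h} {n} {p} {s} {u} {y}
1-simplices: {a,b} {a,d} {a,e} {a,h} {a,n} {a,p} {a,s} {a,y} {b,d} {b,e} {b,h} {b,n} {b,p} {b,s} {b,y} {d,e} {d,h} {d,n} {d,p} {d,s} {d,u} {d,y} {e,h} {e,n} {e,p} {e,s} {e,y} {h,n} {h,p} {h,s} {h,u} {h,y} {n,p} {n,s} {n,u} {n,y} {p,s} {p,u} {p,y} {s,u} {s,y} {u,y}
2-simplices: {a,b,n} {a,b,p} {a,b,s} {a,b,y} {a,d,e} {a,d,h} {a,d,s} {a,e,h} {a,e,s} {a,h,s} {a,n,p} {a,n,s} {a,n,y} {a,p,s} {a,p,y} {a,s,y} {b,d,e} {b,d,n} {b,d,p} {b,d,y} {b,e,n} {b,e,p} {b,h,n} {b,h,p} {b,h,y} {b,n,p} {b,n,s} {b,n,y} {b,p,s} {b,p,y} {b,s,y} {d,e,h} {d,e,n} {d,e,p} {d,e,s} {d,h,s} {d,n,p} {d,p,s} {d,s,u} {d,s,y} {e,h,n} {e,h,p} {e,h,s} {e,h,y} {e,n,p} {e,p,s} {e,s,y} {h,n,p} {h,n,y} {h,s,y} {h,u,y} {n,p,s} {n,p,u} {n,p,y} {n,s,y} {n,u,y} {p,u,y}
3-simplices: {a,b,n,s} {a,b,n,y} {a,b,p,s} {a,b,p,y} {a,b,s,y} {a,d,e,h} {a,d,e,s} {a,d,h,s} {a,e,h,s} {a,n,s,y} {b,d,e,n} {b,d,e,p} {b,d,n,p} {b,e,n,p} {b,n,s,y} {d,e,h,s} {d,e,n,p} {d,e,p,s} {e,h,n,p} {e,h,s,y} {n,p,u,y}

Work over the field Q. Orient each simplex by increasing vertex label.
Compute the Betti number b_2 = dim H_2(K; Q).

b_2=7

n_0=10 n_1=42 n_2=57 n_3=21  [Q]
∂1: piv[ab,ad,ae,ah,an,ap,as,ay,du] rk=9  ker:bd,be,bh,bn,bp,bs,by,de,dh,dn,dp,ds,dy,eh,en,ep,es,ey,hn,hp,hs,hu,hy,np,ns,nu,ny,ps,pu,py,su,sy,uy
∂2: piv[abn,abp,abs,aby,ade,adh,ads,aeh,aes,ahs,anp,ans,any,aps,apy,asy,bde,bdn,bdp,bdy,ben,bep,bhn,bhp,bhy,dps,dsu,ehn,ehy,huy,npu,nuy] rk=32  ker:bnp,bns,bny,bps,bpy,bsy,deh,den,dep,des,dhs,dnp,dsy,ehp,ehs,enp,eps,esy,hnp,hny,hsy,nps,npy,nsy,puy
∂3: piv[abns,abny,abps,abpy,absy,adeh,ades,adhs,aehs,ansy,bden,bdep,bdnp,benp,deps,ehnp,ehsy,npuy] rk=18  ker:bnsy,dehs,denp
b_2=(57−32)−18=7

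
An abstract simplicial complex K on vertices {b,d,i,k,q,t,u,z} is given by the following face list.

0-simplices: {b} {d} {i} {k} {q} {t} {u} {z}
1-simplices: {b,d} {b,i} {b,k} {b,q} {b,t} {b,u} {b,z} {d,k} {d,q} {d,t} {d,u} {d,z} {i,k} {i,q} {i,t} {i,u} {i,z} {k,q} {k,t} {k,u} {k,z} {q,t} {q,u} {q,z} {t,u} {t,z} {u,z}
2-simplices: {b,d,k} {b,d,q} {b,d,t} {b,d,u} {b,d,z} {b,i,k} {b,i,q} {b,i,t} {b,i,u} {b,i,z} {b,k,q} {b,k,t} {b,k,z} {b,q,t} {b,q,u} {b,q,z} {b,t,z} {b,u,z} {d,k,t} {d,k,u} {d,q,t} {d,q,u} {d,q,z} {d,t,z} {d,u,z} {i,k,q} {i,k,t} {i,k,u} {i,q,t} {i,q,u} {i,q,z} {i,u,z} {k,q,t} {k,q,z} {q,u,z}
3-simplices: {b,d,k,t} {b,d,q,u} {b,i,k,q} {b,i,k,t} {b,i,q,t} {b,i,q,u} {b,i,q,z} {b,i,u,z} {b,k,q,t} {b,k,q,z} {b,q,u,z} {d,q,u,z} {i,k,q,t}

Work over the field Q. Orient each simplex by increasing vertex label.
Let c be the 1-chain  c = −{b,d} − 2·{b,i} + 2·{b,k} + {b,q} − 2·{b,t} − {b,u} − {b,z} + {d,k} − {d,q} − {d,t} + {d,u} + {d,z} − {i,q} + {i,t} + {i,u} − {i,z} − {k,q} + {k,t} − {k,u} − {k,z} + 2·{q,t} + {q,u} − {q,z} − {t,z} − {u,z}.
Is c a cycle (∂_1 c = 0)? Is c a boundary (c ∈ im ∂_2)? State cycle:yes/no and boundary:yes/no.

cycle:no boundary:no

n_0=8 n_1=27 n_2=35 n_3=13  [Q]
∂1: piv[bd,bi,bk,bq,bt,bu,bz] rk=7  ker:dk,dq,dt,du,dz,ik,iq,it,iu,iz,kq,kt,ku,kz,qt,qu,qz,tu,tz,uz
∂2: piv[bdk,bdq,bdt,bdu,bdz,bik,biq,bit,biu,biz,bkq,bkt,bkz,bqt,bqu,bqz,btz,buz,dku] rk=19  ker:dkt,dqt,dqu,dqz,dtz,duz,ikq,ikt,iku,iqt,iqu,iqz,iuz,kqt,kqz,quz
∂3: piv[bdkt,bdqu,bikq,bikt,biqt,biqu,biqz,biuz,bkqt,bkqz,bquz,dquz] rk=12  ker:ikqt
∂1c = 4·{b} − 2·{d} − 2·{i} + 5·{k} − 4·{q} + 2·{t} + 2·{u} − 5·{z}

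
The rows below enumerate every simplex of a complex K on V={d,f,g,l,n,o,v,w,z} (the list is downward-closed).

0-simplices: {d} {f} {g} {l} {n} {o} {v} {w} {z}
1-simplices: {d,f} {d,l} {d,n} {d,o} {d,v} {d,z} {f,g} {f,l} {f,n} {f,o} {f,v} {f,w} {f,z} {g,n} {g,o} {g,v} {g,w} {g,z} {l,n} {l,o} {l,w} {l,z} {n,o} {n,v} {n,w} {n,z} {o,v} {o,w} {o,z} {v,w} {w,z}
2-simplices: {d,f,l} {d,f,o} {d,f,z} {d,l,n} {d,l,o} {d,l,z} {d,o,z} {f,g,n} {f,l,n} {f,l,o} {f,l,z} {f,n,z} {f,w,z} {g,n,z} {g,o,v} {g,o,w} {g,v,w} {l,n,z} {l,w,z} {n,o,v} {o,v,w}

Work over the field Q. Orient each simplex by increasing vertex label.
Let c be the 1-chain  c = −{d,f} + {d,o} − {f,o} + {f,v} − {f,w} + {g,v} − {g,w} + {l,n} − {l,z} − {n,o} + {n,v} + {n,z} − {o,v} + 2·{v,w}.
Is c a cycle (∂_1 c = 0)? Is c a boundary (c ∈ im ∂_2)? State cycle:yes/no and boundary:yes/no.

n_0=9 n_1=31 n_2=21  [Q]
∂1: piv[df,dl,dn,do,dv,dz,fg,fw] rk=8  ker:fl,fn,fo,fv,fz,gn,go,gv,gw,gz,ln,lo,lw,lz,no,nv,nw,nz,ov,ow,oz,vw,wz
∂2: piv[dfl,dfo,dfz,dln,dlo,dlz,doz,fgn,fln,fnz,fwz,gnz,gov,gow,gvw,lwz,nov] rk=17  ker:flo,flz,lnz,ovw
∂1c = 0
c vs im∂2: residual ≠ 0 ⇒ not boundary

cycle:yes boundary:no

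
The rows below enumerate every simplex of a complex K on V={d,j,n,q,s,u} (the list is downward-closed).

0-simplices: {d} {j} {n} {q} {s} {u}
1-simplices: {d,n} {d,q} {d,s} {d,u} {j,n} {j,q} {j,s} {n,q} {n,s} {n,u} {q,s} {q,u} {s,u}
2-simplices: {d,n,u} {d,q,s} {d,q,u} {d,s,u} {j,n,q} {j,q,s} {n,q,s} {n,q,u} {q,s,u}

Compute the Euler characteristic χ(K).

n_0=6 n_1=13 n_2=9
χ=+6−13+9=2

χ(K)=2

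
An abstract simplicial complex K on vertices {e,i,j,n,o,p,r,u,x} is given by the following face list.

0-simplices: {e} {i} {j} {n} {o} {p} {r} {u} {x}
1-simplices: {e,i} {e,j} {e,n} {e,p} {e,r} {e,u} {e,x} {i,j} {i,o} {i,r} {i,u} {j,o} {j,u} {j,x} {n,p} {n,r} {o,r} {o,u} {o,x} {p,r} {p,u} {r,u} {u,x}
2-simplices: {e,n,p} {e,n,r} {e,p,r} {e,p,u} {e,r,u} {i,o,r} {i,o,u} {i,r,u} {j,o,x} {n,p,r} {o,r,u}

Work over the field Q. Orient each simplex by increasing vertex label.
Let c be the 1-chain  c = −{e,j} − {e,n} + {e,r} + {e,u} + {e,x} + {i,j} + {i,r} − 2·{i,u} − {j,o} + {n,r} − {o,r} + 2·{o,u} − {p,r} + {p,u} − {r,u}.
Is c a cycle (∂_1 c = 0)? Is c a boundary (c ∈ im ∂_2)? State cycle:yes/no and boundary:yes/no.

cycle:no boundary:no

n_0=9 n_1=23 n_2=11  [Q]
∂1: piv[ei,ej,en,ep,er,eu,ex,io] rk=8  ker:ij,ir,iu,jo,ju,jx,np,nr,or,ou,ox,pr,pu,ru,ux
∂2: piv[enp,enr,epr,epu,eru,ior,iou,iru,jox] rk=9  ker:npr,oru
∂1c = −{e} + {j} − 2·{n} − 2·{o} + 2·{r} + {u} + {x}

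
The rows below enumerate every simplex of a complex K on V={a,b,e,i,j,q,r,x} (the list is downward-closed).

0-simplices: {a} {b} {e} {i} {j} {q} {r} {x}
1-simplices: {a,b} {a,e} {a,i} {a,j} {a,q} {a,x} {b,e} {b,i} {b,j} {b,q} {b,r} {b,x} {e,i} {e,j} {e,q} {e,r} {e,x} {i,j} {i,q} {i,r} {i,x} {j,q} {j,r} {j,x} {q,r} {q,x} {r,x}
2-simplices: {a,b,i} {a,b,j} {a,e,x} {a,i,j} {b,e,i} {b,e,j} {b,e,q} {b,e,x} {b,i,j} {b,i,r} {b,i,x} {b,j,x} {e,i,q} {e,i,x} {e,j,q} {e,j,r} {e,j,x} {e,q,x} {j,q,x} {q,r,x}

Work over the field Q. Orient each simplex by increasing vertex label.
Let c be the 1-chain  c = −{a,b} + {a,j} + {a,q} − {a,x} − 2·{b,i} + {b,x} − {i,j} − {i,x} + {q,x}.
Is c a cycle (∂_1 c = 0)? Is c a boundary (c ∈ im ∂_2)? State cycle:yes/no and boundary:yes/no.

cycle:yes boundary:no

n_0=8 n_1=27 n_2=20  [Q]
∂1: piv[ab,ae,ai,aj,aq,ax,br] rk=7  ker:be,bi,bj,bq,bx,ei,ej,eq,er,ex,ij,iq,ir,ix,jq,jr,jx,qr,qx,rx
∂2: piv[abi,abj,aex,aij,bei,bej,beq,bex,bir,bix,bjx,eiq,ejq,ejr,eqx,qrx] rk=16  ker:bij,eix,ejx,jqx
∂1c = 0
c vs im∂2: residual ≠ 0 ⇒ not boundary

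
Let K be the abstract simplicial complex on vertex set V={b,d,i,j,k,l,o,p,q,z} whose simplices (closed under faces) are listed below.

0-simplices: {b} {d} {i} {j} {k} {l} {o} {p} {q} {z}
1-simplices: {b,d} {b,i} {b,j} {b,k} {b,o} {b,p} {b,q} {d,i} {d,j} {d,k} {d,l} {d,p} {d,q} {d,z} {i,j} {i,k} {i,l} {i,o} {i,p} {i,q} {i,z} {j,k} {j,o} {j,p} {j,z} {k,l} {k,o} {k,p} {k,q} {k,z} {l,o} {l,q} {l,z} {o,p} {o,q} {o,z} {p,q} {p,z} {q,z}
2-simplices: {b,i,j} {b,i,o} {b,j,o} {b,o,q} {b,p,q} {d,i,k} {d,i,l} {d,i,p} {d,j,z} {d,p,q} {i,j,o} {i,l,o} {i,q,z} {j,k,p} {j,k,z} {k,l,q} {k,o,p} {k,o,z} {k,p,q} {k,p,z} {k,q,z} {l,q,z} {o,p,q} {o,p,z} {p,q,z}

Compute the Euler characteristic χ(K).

n_0=10 n_1=39 n_2=25
χ=+10−39+25=-4

χ(K)=-4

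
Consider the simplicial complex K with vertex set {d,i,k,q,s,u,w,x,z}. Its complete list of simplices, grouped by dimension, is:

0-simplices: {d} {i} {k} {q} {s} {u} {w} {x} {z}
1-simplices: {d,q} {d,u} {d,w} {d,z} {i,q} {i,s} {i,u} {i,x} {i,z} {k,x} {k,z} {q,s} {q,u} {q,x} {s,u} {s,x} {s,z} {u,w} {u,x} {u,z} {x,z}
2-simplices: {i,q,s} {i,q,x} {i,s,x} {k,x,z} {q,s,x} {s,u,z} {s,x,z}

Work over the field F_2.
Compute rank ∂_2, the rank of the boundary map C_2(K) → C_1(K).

n_0=9 n_1=21 n_2=7  [Z2]
∂1: piv[dq,du,dw,dz,iq,is,ix,kx] rk=8  ker:iu,iz,kz,qs,qu,qx,su,sx,sz,uw,ux,uz,xz
∂2: piv[iqs,iqx,isx,kxz,suz,sxz] rk=6  ker:qsx
rk∂_2=6

rank∂_2=6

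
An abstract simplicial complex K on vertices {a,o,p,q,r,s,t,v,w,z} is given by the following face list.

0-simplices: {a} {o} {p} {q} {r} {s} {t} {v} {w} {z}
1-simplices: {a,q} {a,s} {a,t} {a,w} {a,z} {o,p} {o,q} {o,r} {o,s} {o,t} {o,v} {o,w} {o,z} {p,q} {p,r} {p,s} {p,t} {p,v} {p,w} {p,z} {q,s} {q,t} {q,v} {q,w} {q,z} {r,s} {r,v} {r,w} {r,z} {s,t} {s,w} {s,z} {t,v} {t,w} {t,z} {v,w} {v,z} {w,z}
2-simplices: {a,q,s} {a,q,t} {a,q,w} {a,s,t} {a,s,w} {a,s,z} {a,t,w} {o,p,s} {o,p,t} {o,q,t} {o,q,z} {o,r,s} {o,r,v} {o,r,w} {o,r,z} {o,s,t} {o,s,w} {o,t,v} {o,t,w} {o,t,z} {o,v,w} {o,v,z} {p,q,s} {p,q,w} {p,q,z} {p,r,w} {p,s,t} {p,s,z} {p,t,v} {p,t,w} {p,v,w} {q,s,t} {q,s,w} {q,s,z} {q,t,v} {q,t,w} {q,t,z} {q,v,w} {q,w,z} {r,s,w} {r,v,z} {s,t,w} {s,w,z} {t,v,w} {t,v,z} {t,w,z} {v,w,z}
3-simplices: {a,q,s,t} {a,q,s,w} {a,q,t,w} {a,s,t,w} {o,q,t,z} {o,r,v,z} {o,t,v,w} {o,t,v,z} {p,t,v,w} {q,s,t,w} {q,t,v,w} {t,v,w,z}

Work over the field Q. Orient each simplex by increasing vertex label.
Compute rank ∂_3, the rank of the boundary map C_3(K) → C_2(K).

rank∂_3=11

n_0=10 n_1=38 n_2=47 n_3=12  [Q]
∂1: piv[aq,as,at,aw,az,op,oq,or,ov] rk=9  ker:os,ot,ow,oz,pq,pr,ps,pt,pv,pw,pz,qs,qt,qv,qw,qz,rs,rv,rw,rz,st,sw,sz,tv,tw,tz,vw,vz,wz
∂2: piv[aqs,aqt,aqw,ast,asw,asz,atw,ops,opt,oqt,oqz,ors,orv,orw,orz,ost,osw,otv,otz,ovw,ovz,pqs,pqw,pqz,prw,psz,ptv,qtv,qwz] rk=29  ker:otw,pst,ptw,pvw,qst,qsw,qsz,qtw,qtz,qvw,rsw,rvz,stw,swz,tvw,tvz,twz,vwz
∂3: piv[aqst,aqsw,aqtw,astw,oqtz,orvz,otvw,otvz,ptvw,qtvw,tvwz] rk=11  ker:qstw
rk∂_3=11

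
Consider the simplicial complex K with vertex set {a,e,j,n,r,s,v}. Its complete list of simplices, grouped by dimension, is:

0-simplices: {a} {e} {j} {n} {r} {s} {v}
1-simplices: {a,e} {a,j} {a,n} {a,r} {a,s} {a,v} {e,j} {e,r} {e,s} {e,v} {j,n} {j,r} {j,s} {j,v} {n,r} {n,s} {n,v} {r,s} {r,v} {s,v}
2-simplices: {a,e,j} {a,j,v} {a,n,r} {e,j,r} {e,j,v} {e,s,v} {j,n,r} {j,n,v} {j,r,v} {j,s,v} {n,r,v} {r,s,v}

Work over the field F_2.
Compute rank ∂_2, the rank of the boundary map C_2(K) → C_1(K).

rank∂_2=11

n_0=7 n_1=20 n_2=12  [Z2]
∂1: piv[ae,aj,an,ar,as,av] rk=6  ker:ej,er,es,ev,jn,jr,js,jv,nr,ns,nv,rs,rv,sv
∂2: piv[aej,ajv,anr,ejr,ejv,esv,jnr,jnv,jrv,jsv,rsv] rk=11  ker:nrv
rk∂_2=11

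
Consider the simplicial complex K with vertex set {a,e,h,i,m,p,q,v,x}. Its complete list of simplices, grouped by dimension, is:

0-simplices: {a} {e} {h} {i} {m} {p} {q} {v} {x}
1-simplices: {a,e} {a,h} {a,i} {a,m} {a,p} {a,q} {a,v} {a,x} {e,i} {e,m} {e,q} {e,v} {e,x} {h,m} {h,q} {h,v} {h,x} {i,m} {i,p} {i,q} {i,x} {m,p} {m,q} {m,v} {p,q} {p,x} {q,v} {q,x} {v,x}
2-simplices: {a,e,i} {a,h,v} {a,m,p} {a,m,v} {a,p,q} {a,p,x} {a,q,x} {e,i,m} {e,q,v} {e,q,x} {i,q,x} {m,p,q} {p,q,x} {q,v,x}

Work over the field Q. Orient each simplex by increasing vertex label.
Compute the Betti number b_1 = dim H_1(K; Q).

b_1=8

n_0=9 n_1=29 n_2=14  [Q]
∂1: piv[ae,ah,ai,am,ap,aq,av,ax] rk=8  ker:ei,em,eq,ev,ex,hm,hq,hv,hx,im,ip,iq,ix,mp,mq,mv,pq,px,qv,qx,vx
∂2: piv[aei,ahv,amp,amv,apq,apx,aqx,eim,eqv,eqx,iqx,mpq,qvx] rk=13  ker:pqx
b_1=(29−8)−13=8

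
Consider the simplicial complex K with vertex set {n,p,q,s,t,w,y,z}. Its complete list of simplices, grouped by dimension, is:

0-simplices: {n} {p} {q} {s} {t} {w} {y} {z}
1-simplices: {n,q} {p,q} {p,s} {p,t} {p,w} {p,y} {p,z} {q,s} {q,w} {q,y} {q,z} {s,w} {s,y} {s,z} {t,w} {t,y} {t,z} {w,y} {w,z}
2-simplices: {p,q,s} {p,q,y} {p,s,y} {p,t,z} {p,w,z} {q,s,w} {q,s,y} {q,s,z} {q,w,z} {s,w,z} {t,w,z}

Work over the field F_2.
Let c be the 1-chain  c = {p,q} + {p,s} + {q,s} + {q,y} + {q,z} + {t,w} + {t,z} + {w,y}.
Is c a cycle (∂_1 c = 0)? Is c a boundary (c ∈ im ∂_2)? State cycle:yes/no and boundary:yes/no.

cycle:yes boundary:no

n_0=8 n_1=19 n_2=11  [Z2]
∂1: piv[nq,pq,ps,pt,pw,py,pz] rk=7  ker:qs,qw,qy,qz,sw,sy,sz,tw,ty,tz,wy,wz
∂2: piv[pqs,pqy,psy,ptz,pwz,qsw,qsz,qwz,twz] rk=9  ker:qsy,swz
∂1c = 0
c vs im∂2: residual ≠ 0 ⇒ not boundary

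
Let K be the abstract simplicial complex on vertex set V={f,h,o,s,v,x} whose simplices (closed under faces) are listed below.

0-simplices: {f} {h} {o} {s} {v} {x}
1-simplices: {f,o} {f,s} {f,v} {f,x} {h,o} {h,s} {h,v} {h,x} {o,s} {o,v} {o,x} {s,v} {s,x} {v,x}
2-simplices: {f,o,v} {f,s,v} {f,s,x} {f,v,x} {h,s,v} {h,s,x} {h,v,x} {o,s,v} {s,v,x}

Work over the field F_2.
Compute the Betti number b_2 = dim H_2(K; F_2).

n_0=6 n_1=14 n_2=9  [Z2]
∂1: piv[fo,fs,fv,fx,ho] rk=5  ker:hs,hv,hx,os,ov,ox,sv,sx,vx
∂2: piv[fov,fsv,fsx,fvx,hsv,hsx,osv] rk=7  ker:hvx,svx
b_2=(9−7)−0=2

b_2=2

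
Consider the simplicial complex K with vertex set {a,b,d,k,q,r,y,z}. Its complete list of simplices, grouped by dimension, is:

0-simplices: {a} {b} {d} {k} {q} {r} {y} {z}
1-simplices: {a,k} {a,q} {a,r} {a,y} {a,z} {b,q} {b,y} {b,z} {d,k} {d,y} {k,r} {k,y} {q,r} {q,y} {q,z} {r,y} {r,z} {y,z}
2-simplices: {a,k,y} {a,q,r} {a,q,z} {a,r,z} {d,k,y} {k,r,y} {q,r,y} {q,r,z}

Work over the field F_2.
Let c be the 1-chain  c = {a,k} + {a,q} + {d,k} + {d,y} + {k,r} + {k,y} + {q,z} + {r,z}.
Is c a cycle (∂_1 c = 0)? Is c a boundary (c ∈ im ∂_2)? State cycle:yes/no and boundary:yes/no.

cycle:yes boundary:no

n_0=8 n_1=18 n_2=8  [Z2]
∂1: piv[ak,aq,ar,ay,az,bq,dk] rk=7  ker:by,bz,dy,kr,ky,qr,qy,qz,ry,rz,yz
∂2: piv[aky,aqr,aqz,arz,dky,kry,qry] rk=7  ker:qrz
∂1c = 0
c vs im∂2: residual ≠ 0 ⇒ not boundary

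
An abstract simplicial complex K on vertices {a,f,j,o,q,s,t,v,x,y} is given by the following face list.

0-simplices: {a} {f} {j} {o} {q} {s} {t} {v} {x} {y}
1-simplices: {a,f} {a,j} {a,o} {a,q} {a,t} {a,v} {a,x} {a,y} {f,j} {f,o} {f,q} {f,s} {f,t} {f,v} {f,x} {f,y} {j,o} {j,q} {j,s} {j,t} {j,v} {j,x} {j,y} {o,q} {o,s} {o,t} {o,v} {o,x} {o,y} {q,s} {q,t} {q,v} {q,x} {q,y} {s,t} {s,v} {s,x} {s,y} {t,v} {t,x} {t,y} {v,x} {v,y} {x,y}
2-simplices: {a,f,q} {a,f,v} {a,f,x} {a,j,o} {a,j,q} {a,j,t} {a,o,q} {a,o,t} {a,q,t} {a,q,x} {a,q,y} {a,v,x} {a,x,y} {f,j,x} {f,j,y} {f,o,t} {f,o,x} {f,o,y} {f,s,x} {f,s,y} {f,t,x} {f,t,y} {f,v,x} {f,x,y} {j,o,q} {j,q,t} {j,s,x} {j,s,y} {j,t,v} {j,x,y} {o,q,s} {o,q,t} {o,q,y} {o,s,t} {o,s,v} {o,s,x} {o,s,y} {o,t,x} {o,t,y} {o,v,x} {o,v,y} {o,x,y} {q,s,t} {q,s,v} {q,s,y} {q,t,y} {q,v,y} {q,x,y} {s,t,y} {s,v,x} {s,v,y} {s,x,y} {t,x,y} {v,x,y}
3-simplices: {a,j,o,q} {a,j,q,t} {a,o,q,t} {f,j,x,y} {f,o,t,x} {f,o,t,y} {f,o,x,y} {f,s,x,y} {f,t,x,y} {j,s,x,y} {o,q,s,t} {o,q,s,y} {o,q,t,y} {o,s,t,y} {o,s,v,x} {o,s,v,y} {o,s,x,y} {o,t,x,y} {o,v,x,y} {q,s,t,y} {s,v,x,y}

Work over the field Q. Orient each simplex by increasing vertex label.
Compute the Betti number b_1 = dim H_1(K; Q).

n_0=10 n_1=44 n_2=54 n_3=21  [Q]
∂1: piv[af,aj,ao,aq,at,av,ax,ay,fs] rk=9  ker:fj,fo,fq,ft,fv,fx,fy,jo,jq,js,jt,jv,jx,jy,oq,os,ot,ov,ox,oy,qs,qt,qv,qx,qy,st,sv,sx,sy,tv,tx,ty,vx,vy,xy
∂2: piv[afq,afv,afx,ajo,ajq,ajt,aoq,aot,aqt,aqx,aqy,avx,axy,fjx,fjy,fot,fox,foy,fsx,fsy,ftx,fty,fxy,jsx,jtv,oqs,oqy,ost,osv,osx,ovx,ovy,qsv] rk=33  ker:fvx,joq,jqt,jsy,jxy,oqt,osy,otx,oty,oxy,qst,qsy,qty,qvy,qxy,sty,svx,svy,sxy,txy,vxy
∂3: piv[ajoq,ajqt,aoqt,fjxy,fotx,foty,foxy,fsxy,ftxy,jsxy,oqst,oqsy,oqty,osty,osvx,osvy,osxy,ovxy] rk=18  ker:otxy,qsty,svxy
b_1=(44−9)−33=2

b_1=2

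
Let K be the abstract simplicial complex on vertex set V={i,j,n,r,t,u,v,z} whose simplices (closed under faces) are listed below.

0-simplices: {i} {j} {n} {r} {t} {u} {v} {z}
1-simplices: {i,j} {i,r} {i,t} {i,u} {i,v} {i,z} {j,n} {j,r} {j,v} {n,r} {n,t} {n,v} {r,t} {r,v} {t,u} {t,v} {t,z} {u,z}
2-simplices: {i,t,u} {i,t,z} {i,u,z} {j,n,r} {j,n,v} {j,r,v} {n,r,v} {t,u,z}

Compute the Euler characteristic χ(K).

χ(K)=-2

n_0=8 n_1=18 n_2=8
χ=+8−18+8=-2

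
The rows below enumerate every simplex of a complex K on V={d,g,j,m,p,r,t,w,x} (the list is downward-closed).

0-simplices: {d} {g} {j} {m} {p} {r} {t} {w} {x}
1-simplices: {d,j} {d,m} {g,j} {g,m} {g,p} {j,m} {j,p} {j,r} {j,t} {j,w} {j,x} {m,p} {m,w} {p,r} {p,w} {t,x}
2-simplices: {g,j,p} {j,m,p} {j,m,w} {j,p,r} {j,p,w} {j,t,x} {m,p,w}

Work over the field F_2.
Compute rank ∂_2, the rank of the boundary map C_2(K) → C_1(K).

n_0=9 n_1=16 n_2=7  [Z2]
∂1: piv[dj,dm,gj,gp,jr,jt,jw,jx] rk=8  ker:gm,jm,jp,mp,mw,pr,pw,tx
∂2: piv[gjp,jmp,jmw,jpr,jpw,jtx] rk=6  ker:mpw
rk∂_2=6

rank∂_2=6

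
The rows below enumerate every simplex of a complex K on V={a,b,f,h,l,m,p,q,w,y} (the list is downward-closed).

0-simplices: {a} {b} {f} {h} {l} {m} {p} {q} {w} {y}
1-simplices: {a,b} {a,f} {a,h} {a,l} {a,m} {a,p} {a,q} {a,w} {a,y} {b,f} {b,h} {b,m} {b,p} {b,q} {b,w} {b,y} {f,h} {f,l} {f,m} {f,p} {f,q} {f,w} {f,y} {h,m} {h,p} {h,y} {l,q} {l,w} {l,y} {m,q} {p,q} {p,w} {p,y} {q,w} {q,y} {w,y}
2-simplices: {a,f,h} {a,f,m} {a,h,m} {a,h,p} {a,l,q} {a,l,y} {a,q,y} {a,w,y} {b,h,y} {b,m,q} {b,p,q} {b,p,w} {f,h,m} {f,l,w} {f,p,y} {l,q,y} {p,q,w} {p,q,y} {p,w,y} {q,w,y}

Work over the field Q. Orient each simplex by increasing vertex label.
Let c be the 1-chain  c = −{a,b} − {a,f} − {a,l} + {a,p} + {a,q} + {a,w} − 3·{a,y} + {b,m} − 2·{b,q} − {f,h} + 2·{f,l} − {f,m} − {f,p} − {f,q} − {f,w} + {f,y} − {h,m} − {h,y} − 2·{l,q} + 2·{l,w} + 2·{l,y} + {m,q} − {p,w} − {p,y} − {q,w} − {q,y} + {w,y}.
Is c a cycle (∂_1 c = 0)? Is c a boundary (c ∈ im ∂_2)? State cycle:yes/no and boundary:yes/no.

n_0=10 n_1=36 n_2=20  [Q]
∂1: piv[ab,af,ah,al,am,ap,aq,aw,ay] rk=9  ker:bf,bh,bm,bp,bq,bw,by,fh,fl,fm,fp,fq,fw,fy,hm,hp,hy,lq,lw,ly,mq,pq,pw,py,qw,qy,wy
∂2: piv[afh,afm,ahm,ahp,alq,aly,aqy,awy,bhy,bmq,bpq,bpw,flw,fpy,pqw,pqy,pwy] rk=17  ker:fhm,lqy,qwy
∂1c = 3·{a} + {f} + {h} − {l} − 2·{m} + 2·{p} − {q} − {w} − 2·{y}

cycle:no boundary:no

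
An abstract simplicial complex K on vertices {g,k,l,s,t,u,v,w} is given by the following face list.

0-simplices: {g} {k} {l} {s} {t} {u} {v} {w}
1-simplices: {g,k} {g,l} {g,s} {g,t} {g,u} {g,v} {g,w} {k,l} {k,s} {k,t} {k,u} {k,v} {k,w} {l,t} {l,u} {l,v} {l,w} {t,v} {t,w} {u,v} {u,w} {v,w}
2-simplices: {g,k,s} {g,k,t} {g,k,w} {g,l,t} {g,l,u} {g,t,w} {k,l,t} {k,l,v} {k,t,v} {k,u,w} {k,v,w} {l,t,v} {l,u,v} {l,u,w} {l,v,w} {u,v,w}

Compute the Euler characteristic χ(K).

n_0=8 n_1=22 n_2=16
χ=+8−22+16=2

χ(K)=2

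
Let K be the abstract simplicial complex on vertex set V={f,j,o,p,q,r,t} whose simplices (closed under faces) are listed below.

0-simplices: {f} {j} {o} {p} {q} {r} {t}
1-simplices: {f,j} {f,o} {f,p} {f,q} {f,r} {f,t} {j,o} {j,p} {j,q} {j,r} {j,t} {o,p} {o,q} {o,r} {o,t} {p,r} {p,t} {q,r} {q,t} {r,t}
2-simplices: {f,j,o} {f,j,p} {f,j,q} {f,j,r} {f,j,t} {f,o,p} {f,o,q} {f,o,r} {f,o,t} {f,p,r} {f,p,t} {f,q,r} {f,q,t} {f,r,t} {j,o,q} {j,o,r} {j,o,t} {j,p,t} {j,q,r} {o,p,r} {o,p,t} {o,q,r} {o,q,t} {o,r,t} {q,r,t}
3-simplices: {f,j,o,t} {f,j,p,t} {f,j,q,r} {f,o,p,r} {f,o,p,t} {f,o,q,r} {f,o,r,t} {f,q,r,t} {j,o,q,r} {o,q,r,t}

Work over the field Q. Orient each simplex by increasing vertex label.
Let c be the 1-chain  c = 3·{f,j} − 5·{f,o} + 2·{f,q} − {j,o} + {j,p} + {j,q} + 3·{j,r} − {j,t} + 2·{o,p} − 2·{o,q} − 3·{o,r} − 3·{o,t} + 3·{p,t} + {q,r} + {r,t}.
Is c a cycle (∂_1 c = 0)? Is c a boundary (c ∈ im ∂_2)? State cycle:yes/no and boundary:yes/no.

cycle:yes boundary:yes

n_0=7 n_1=20 n_2=25 n_3=10  [Q]
∂1: piv[fj,fo,fp,fq,fr,ft] rk=6  ker:jo,jp,jq,jr,jt,op,oq,or,ot,pr,pt,qr,qt,rt
∂2: piv[fjo,fjp,fjq,fjr,fjt,fop,foq,for,fot,fpr,fpt,fqr,fqt,frt] rk=14  ker:joq,jor,jot,jpt,jqr,opr,opt,oqr,oqt,ort,qrt
∂3: piv[fjot,fjpt,fjqr,fopr,fopt,foqr,fort,fqrt,joqr,oqrt] rk=10
∂1c = 0
c vs im∂2: reduces to 0 ⇒ boundary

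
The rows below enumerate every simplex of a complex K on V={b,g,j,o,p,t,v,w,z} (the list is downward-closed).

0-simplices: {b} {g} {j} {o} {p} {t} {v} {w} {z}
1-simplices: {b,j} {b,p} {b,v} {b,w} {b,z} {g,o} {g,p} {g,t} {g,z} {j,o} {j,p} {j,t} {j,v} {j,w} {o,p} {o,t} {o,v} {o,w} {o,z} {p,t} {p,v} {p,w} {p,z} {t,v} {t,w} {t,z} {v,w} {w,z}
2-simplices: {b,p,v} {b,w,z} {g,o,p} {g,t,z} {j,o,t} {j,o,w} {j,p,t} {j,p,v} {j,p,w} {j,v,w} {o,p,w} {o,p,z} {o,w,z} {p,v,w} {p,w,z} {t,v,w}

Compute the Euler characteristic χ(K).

n_0=9 n_1=28 n_2=16
χ=+9−28+16=-3

χ(K)=-3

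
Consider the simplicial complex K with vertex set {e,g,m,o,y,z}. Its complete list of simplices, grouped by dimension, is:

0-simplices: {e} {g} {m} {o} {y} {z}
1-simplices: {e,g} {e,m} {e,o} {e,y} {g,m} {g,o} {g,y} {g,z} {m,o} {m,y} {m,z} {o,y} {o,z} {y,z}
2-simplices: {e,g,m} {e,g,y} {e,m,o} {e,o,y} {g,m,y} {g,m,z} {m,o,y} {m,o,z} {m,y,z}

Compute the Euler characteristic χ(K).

n_0=6 n_1=14 n_2=9
χ=+6−14+9=1

χ(K)=1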